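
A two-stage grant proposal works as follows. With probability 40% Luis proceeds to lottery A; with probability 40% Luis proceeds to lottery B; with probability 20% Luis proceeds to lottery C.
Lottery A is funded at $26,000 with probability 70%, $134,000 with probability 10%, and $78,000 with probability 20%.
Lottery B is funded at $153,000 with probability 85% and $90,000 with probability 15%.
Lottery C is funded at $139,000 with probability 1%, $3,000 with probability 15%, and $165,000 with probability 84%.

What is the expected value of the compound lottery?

EV(A) = 0.7 × 26000 + 0.1 × 134000 + 0.2 × 78000 = 18200 + 13400 + 15600 = 47200
EV(B) = 0.85 × 153000 + 0.15 × 90000 = 130050 + 13500 = 143550
EV(C) = 0.01 × 139000 + 0.15 × 3000 + 0.84 × 165000 = 1390 + 450 + 138600 = 140440
Overall = 0.4 × 47200 + 0.4 × 143550 + 0.2 × 140440 = 18880 + 57420 + 28088 = 104388

$104,388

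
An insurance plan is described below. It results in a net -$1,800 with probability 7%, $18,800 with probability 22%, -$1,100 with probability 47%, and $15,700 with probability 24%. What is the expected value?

$7,261

EV = 0.07 × (-1800) + 0.22 × 18800 + 0.47 × (-1100) + 0.24 × 15700 = -126 + 4136 − 517 + 3768 = 7261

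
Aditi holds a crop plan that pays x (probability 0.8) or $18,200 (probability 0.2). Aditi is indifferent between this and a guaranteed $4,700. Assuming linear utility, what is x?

0.8·x + 0.2·18200 = 4700
0.8·x = 4700 − 3640 = 1060
x = 1060 / 0.8 = 1325

x = $1,325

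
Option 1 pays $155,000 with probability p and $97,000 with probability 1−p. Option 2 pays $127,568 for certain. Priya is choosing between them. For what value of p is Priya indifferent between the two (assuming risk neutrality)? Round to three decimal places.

p = 0.527

p·155000 + (1−p)·97000 = 127568
58000p + 97000 = 127568
p = (127568 − 97000) / 58000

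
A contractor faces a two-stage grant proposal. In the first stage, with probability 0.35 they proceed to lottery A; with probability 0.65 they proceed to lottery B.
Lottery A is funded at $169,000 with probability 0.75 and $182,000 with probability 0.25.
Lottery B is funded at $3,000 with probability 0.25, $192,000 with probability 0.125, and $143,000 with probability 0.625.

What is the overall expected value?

EV(A) = 0.75 × 169000 + 0.25 × 182000 = 126750 + 45500 = 172250
EV(B) = 0.25 × 3000 + 0.125 × 192000 + 0.625 × 143000 = 750 + 24000 + 89375 = 114125
Overall = 0.35 × 172250 + 0.65 × 114125 = 60287.5 + 74181.25 = 134468.75

$134,468.75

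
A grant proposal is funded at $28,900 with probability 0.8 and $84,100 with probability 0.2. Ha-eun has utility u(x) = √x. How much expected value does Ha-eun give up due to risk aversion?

E[u] = 0.8·√28900 + 0.2·√84100 = 0.8·170 + 0.2·290 = 194
CE = (194)² = 37636
Risk premium = EV − CE = 39940 − 37636 = 2304

$2,304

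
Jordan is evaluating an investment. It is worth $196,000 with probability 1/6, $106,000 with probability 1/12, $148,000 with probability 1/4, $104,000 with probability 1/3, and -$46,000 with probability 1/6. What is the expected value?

EV = 1/6 × 196000 + 1/12 × 106000 + 1/4 × 148000 + 1/3 × 104000 + 1/6 × (-46000) = 32666.6667 + 8833.3333 + 37000 + 34666.6667 − 7666.6667 = 105500

$105,500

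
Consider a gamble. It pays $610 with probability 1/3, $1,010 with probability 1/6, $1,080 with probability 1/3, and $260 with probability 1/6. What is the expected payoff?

$775

EV = 1/3 × 610 + 1/6 × 1010 + 1/3 × 1080 + 1/6 × 260 = 203.3333 + 168.3333 + 360 + 43.3333 = 775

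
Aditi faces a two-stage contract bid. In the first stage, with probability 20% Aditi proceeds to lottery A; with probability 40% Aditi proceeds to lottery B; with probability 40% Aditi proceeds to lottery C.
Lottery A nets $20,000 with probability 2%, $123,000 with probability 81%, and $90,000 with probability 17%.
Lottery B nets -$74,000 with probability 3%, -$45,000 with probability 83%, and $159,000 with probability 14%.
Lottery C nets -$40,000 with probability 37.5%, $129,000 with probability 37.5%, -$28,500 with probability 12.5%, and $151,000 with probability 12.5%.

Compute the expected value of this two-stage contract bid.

$35,617

EV(A) = 0.02 × 20000 + 0.81 × 123000 + 0.17 × 90000 = 400 + 99630 + 15300 = 115330
EV(B) = 0.03 × (-74000) + 0.83 × (-45000) + 0.14 × 159000 = -2220 − 37350 + 22260 = -17310
EV(C) = 0.375 × (-40000) + 0.375 × 129000 + 0.125 × (-28500) + 0.125 × 151000 = -15000 + 48375 − 3562.5 + 18875 = 48687.5
Overall = 0.2 × 115330 + 0.4 × (-17310) + 0.4 × 48687.5 = 23066 − 6924 + 19475 = 35617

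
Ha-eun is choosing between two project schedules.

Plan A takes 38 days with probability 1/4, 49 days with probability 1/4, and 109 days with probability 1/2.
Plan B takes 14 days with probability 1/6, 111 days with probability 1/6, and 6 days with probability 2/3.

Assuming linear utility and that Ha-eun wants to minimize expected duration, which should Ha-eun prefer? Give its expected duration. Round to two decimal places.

Plan B (24.83 days)

Plan A = 1/4 × 38 + 1/4 × 49 + 1/2 × 109 = 9.5 + 12.25 + 54.5 = 76.25
Plan B = 1/6 × 14 + 1/6 × 111 + 2/3 × 6 = 2.3333 + 18.5 + 4 = 24.8333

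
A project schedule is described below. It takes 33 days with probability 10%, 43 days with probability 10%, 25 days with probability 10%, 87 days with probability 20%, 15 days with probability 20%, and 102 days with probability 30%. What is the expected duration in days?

61.1 days

EV = 0.1 × 33 + 0.1 × 43 + 0.1 × 25 + 0.2 × 87 + 0.2 × 15 + 0.3 × 102 = 3.3 + 4.3 + 2.5 + 17.4 + 3 + 30.6 = 61.1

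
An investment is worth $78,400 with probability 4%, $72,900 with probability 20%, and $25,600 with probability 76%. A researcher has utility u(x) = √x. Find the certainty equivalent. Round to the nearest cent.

$34,894.24

E[u] = 0.04·√78400 + 0.2·√72900 + 0.76·√25600 = 0.04·280 + 0.2·270 + 0.76·160 = 186.8
CE = (186.8)² = 34894.24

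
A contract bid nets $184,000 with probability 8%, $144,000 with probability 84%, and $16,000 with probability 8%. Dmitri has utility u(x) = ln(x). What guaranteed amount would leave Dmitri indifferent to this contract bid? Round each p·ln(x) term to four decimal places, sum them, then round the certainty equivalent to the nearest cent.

E[u] = 0.08·ln(184000) + 0.84·ln(144000) + 0.08·ln(16000) = 0.9698 + 9.9772 + 0.7744 = 11.7214
CE = e^11.7214 ≈ 123179.76

$123,179.76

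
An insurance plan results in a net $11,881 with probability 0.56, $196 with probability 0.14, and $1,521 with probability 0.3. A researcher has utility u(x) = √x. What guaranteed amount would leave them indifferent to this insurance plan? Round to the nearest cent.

$5,580.09

E[u] = 0.56·√11881 + 0.14·√196 + 0.3·√1521 = 0.56·109 + 0.14·14 + 0.3·39 = 74.7
CE = (74.7)² = 5580.09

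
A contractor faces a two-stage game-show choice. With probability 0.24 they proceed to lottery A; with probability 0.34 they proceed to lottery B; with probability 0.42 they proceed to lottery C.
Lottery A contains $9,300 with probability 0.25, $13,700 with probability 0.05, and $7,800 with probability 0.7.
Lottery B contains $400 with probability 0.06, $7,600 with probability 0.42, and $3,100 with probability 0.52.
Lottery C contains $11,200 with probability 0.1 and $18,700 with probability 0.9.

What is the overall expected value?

$11,213.32

EV(A) = 0.25 × 9300 + 0.05 × 13700 + 0.7 × 7800 = 2325 + 685 + 5460 = 8470
EV(B) = 0.06 × 400 + 0.42 × 7600 + 0.52 × 3100 = 24 + 3192 + 1612 = 4828
EV(C) = 0.1 × 11200 + 0.9 × 18700 = 1120 + 16830 = 17950
Overall = 0.24 × 8470 + 0.34 × 4828 + 0.42 × 17950 = 2032.8 + 1641.52 + 7539 = 11213.32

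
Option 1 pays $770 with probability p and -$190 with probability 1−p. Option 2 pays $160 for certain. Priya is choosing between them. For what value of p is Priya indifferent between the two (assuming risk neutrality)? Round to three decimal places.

p·770 + (1−p)·(-190) = 160
960p − 190 = 160
p = (160 + 190) / 960

p = 0.365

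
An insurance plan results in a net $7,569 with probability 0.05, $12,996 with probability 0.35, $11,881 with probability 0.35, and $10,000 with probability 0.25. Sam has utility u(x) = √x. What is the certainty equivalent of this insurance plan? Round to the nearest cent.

$11,534.76

E[u] = 0.05·√7569 + 0.35·√12996 + 0.35·√11881 + 0.25·√10000 = 0.05·87 + 0.35·114 + 0.35·109 + 0.25·100 = 107.4
CE = (107.4)² = 11534.76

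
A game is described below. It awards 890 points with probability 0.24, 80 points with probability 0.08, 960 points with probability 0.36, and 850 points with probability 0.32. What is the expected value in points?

837.6 points

EV = 0.24 × 890 + 0.08 × 80 + 0.36 × 960 + 0.32 × 850 = 213.6 + 6.4 + 345.6 + 272 = 837.6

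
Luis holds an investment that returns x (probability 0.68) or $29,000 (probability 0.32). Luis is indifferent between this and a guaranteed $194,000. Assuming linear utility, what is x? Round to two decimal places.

0.68·x + 0.32·29000 = 194000
0.68·x = 194000 − 9280 = 184720
x = 184720 / 0.68 = 271647.0588

x = $271,647.06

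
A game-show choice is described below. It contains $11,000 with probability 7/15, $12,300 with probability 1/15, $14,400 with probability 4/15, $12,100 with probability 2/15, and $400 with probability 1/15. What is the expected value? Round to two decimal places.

EV = 7/15 × 11000 + 1/15 × 12300 + 4/15 × 14400 + 2/15 × 12100 + 1/15 × 400 = 5133.3333 + 820 + 3840 + 1613.3333 + 26.6667 = 11433.3333

$11,433.33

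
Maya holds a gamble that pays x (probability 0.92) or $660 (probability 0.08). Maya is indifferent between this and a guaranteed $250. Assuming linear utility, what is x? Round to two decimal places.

0.92·x + 0.08·660 = 250
0.92·x = 250 − 52.8 = 197.2
x = 197.2 / 0.92 = 214.3478

x = $214.35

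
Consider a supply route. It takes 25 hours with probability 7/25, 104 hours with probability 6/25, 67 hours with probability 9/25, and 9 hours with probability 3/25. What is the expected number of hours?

EV = 7/25 × 25 + 6/25 × 104 + 9/25 × 67 + 3/25 × 9 = 7 + 24.96 + 24.12 + 1.08 = 57.16

57.16 hours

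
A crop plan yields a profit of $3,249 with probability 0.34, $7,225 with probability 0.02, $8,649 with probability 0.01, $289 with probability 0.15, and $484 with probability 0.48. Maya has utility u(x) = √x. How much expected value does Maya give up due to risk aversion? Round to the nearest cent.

E[u] = 0.34·√3249 + 0.02·√7225 + 0.01·√8649 + 0.15·√289 + 0.48·√484 = 0.34·57 + 0.02·85 + 0.01·93 + 0.15·17 + 0.48·22 = 35.12
CE = (35.12)² = 1233.4144
Risk premium = EV − CE = 1611.32 − 1233.4144 = 377.9056

$377.91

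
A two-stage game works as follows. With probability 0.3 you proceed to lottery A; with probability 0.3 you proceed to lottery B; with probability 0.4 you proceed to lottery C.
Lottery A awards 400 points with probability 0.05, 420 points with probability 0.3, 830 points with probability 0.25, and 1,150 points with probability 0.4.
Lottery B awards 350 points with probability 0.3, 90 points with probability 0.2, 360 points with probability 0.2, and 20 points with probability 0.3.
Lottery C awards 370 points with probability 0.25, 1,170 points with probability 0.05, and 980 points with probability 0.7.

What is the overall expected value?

639.15 points

EV(A) = 0.05 × 400 + 0.3 × 420 + 0.25 × 830 + 0.4 × 1150 = 20 + 126 + 207.5 + 460 = 813.5
EV(B) = 0.3 × 350 + 0.2 × 90 + 0.2 × 360 + 0.3 × 20 = 105 + 18 + 72 + 6 = 201
EV(C) = 0.25 × 370 + 0.05 × 1170 + 0.7 × 980 = 92.5 + 58.5 + 686 = 837
Overall = 0.3 × 813.5 + 0.3 × 201 + 0.4 × 837 = 244.05 + 60.3 + 334.8 = 639.15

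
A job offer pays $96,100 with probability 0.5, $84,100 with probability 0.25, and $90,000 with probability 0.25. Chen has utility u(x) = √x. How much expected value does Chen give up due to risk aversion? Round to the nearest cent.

E[u] = 0.5·√96100 + 0.25·√84100 + 0.25·√90000 = 0.5·310 + 0.25·290 + 0.25·300 = 302.5
CE = (302.5)² = 91506.25
Risk premium = EV − CE = 91575 − 91506.25 = 68.75

$68.75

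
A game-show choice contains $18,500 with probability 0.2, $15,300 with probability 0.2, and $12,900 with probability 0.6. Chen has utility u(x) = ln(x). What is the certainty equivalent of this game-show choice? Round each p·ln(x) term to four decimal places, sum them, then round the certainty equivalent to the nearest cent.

$14,345.62

E[u] = 0.2·ln(18500) + 0.2·ln(15300) + 0.6·ln(12900) = 1.9651 + 1.9271 + 5.6790 = 9.5712
CE = e^9.5712 ≈ 14345.62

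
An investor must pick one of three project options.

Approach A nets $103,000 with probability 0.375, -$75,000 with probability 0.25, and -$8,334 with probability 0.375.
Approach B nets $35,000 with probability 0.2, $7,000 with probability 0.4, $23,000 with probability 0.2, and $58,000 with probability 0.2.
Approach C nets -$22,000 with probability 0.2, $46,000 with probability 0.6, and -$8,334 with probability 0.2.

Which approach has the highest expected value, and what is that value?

Approach B ($26,000)

Approach A = 0.375 × 103000 + 0.25 × (-75000) + 0.375 × (-8334) = 38625 − 18750 − 3125.25 = 16749.75
Approach B = 0.2 × 35000 + 0.4 × 7000 + 0.2 × 23000 + 0.2 × 58000 = 7000 + 2800 + 4600 + 11600 = 26000
Approach C = 0.2 × (-22000) + 0.6 × 46000 + 0.2 × (-8334) = -4400 + 27600 − 1666.8 = 21533.2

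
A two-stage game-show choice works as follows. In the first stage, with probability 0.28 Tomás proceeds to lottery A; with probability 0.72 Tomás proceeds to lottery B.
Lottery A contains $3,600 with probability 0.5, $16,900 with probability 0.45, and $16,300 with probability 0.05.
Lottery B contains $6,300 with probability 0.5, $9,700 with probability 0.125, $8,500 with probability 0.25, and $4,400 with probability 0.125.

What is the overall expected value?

EV(A) = 0.5 × 3600 + 0.45 × 16900 + 0.05 × 16300 = 1800 + 7605 + 815 = 10220
EV(B) = 0.5 × 6300 + 0.125 × 9700 + 0.25 × 8500 + 0.125 × 4400 = 3150 + 1212.5 + 2125 + 550 = 7037.5
Overall = 0.28 × 10220 + 0.72 × 7037.5 = 2861.6 + 5067 = 7928.6

$7,928.60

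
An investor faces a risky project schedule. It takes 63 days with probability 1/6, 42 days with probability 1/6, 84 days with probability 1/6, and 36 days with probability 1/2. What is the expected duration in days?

49.5 days

EV = 1/6 × 63 + 1/6 × 42 + 1/6 × 84 + 1/2 × 36 = 10.5 + 7 + 14 + 18 = 49.5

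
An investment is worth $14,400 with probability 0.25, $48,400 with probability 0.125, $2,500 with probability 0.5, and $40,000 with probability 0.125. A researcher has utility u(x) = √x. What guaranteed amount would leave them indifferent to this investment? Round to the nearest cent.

$11,556.25

E[u] = 0.25·√14400 + 0.125·√48400 + 0.5·√2500 + 0.125·√40000 = 0.25·120 + 0.125·220 + 0.5·50 + 0.125·200 = 107.5
CE = (107.5)² = 11556.25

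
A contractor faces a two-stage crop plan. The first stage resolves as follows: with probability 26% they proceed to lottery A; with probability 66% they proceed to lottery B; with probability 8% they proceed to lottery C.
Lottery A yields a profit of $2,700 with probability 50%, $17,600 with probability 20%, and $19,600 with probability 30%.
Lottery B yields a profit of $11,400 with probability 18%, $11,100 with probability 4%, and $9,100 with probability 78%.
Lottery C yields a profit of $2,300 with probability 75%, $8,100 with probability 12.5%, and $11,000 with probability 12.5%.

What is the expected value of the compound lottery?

EV(A) = 0.5 × 2700 + 0.2 × 17600 + 0.3 × 19600 = 1350 + 3520 + 5880 = 10750
EV(B) = 0.18 × 11400 + 0.04 × 11100 + 0.78 × 9100 = 2052 + 444 + 7098 = 9594
EV(C) = 0.75 × 2300 + 0.125 × 8100 + 0.125 × 11000 = 1725 + 1012.5 + 1375 = 4112.5
Overall = 0.26 × 10750 + 0.66 × 9594 + 0.08 × 4112.5 = 2795 + 6332.04 + 329 = 9456.04

$9,456.04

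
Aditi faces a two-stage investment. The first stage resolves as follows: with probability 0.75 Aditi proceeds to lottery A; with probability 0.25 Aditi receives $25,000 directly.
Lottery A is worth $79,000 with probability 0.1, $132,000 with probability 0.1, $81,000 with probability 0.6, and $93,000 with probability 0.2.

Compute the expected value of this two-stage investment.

$72,475

EV(A) = 0.1 × 79000 + 0.1 × 132000 + 0.6 × 81000 + 0.2 × 93000 = 7900 + 13200 + 48600 + 18600 = 88300
Branch B: 25000 (certain)
Overall = 0.75 × 88300 + 0.25 × 25000 = 66225 + 6250 = 72475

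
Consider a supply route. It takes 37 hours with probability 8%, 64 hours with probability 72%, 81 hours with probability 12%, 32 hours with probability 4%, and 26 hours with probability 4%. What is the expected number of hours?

EV = 0.08 × 37 + 0.72 × 64 + 0.12 × 81 + 0.04 × 32 + 0.04 × 26 = 2.96 + 46.08 + 9.72 + 1.28 + 1.04 = 61.08

61.08 hours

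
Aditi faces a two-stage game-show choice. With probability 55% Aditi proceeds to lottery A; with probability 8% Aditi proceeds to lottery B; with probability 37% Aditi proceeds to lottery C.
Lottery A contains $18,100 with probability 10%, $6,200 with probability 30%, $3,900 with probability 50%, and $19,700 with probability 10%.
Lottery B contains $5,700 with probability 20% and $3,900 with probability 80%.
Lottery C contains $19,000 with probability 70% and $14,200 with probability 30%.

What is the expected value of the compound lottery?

EV(A) = 0.1 × 18100 + 0.3 × 6200 + 0.5 × 3900 + 0.1 × 19700 = 1810 + 1860 + 1950 + 1970 = 7590
EV(B) = 0.2 × 5700 + 0.8 × 3900 = 1140 + 3120 = 4260
EV(C) = 0.7 × 19000 + 0.3 × 14200 = 13300 + 4260 = 17560
Overall = 0.55 × 7590 + 0.08 × 4260 + 0.37 × 17560 = 4174.5 + 340.8 + 6497.2 = 11012.5

$11,012.50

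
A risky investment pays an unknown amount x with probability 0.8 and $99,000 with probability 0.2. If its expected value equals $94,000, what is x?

0.8·x + 0.2·99000 = 94000
0.8·x = 94000 − 19800 = 74200
x = 74200 / 0.8 = 92750

x = $92,750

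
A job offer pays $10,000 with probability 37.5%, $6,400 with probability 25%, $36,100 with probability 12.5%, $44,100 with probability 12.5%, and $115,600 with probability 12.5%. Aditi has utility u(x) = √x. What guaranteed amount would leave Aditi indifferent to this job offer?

E[u] = 0.375·√10000 + 0.25·√6400 + 0.125·√36100 + 0.125·√44100 + 0.125·√115600 = 0.375·100 + 0.25·80 + 0.125·190 + 0.125·210 + 0.125·340 = 150
CE = (150)² = 22500

$22,500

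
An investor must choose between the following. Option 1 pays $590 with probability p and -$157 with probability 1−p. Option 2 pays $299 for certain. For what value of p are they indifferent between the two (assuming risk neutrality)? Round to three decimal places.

p·590 + (1−p)·(-157) = 299
747p − 157 = 299
p = (299 + 157) / 747

p = 0.610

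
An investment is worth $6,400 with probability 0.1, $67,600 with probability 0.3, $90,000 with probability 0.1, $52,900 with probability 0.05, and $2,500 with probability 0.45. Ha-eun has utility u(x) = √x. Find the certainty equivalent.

E[u] = 0.1·√6400 + 0.3·√67600 + 0.1·√90000 + 0.05·√52900 + 0.45·√2500 = 0.1·80 + 0.3·260 + 0.1·300 + 0.05·230 + 0.45·50 = 150
CE = (150)² = 22500

$22,500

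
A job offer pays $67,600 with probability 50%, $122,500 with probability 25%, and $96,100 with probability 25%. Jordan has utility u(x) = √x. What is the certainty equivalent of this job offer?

$87,025

E[u] = 0.5·√67600 + 0.25·√122500 + 0.25·√96100 = 0.5·260 + 0.25·350 + 0.25·310 = 295
CE = (295)² = 87025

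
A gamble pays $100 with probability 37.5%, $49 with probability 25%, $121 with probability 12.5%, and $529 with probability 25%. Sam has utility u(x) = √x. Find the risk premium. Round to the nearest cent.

$37.73

E[u] = 0.375·√100 + 0.25·√49 + 0.125·√121 + 0.25·√529 = 0.375·10 + 0.25·7 + 0.125·11 + 0.25·23 = 12.625
CE = (12.625)² = 159.390625
Risk premium = EV − CE = 197.125 − 159.390625 = 37.734375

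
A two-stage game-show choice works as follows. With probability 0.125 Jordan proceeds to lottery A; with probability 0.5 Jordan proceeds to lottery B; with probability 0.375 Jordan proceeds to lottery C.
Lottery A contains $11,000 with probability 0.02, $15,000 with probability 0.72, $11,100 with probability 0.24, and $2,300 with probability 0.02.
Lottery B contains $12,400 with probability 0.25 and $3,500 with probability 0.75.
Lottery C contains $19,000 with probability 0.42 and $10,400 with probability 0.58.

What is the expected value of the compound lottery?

$9,833.25

EV(A) = 0.02 × 11000 + 0.72 × 15000 + 0.24 × 11100 + 0.02 × 2300 = 220 + 10800 + 2664 + 46 = 13730
EV(B) = 0.25 × 12400 + 0.75 × 3500 = 3100 + 2625 = 5725
EV(C) = 0.42 × 19000 + 0.58 × 10400 = 7980 + 6032 = 14012
Overall = 0.125 × 13730 + 0.5 × 5725 + 0.375 × 14012 = 1716.25 + 2862.5 + 5254.5 = 9833.25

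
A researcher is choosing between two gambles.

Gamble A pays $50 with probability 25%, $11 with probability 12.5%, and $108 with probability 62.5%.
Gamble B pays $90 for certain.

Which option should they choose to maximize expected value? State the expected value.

Gamble B ($90)

Gamble A = 0.25 × 50 + 0.125 × 11 + 0.625 × 108 = 12.5 + 1.375 + 67.5 = 81.375
Gamble B: 90 (certain)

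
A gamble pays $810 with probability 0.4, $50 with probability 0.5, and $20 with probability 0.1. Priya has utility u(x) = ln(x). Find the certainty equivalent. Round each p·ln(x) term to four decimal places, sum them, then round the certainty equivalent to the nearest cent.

E[u] = 0.4·ln(810) + 0.5·ln(50) + 0.1·ln(20) = 2.6788 + 1.9560 + 0.2996 = 4.9344
CE = e^4.9344 ≈ 138.99

$138.99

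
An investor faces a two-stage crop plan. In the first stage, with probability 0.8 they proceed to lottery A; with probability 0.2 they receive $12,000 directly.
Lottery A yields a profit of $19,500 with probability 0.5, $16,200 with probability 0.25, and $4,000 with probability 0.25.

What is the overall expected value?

EV(A) = 0.5 × 19500 + 0.25 × 16200 + 0.25 × 4000 = 9750 + 4050 + 1000 = 14800
Branch B: 12000 (certain)
Overall = 0.8 × 14800 + 0.2 × 12000 = 11840 + 2400 = 14240

$14,240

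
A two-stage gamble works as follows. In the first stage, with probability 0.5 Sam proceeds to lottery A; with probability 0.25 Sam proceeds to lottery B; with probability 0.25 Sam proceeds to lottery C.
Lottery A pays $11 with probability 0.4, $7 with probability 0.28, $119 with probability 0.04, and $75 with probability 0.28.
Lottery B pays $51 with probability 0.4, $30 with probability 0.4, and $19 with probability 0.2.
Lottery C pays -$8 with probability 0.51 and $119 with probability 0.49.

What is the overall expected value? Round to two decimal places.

EV(A) = 0.4 × 11 + 0.28 × 7 + 0.04 × 119 + 0.28 × 75 = 4.4 + 1.96 + 4.76 + 21 = 32.12
EV(B) = 0.4 × 51 + 0.4 × 30 + 0.2 × 19 = 20.4 + 12 + 3.8 = 36.2
EV(C) = 0.51 × (-8) + 0.49 × 119 = -4.08 + 58.31 = 54.23
Overall = 0.5 × 32.12 + 0.25 × 36.2 + 0.25 × 54.23 = 16.06 + 9.05 + 13.5575 = 38.6675

$38.67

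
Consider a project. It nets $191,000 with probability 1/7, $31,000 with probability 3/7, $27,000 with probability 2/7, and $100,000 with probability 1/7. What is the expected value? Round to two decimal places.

$62,571.43

EV = 1/7 × 191000 + 3/7 × 31000 + 2/7 × 27000 + 1/7 × 100000 = 27285.7143 + 13285.7143 + 7714.2857 + 14285.7143 = 62571.4286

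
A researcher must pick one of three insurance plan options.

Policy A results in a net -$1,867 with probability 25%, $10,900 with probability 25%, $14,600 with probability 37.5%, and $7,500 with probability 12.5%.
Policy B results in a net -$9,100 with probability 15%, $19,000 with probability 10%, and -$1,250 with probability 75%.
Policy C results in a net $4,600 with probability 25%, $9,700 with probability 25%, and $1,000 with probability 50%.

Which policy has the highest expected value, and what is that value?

Policy A = 0.25 × (-1867) + 0.25 × 10900 + 0.375 × 14600 + 0.125 × 7500 = -466.75 + 2725 + 5475 + 937.5 = 8670.75
Policy B = 0.15 × (-9100) + 0.1 × 19000 + 0.75 × (-1250) = -1365 + 1900 − 937.5 = -402.5
Policy C = 0.25 × 4600 + 0.25 × 9700 + 0.5 × 1000 = 1150 + 2425 + 500 = 4075

Policy A ($8,670.75)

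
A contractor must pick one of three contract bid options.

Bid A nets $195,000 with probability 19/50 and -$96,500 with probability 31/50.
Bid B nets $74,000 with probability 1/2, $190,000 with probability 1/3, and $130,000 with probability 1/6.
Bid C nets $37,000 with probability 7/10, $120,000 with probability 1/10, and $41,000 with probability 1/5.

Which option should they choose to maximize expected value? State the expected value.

Bid B ($122,000)

Bid A = 19/50 × 195000 + 31/50 × (-96500) = 74100 − 59830 = 14270
Bid B = 1/2 × 74000 + 1/3 × 190000 + 1/6 × 130000 = 37000 + 63333.3333 + 21666.6667 = 122000
Bid C = 7/10 × 37000 + 1/10 × 120000 + 1/5 × 41000 = 25900 + 12000 + 8200 = 46100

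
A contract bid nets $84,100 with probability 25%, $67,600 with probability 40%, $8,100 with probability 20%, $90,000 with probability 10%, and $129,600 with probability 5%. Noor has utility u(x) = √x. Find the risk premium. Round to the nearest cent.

$6,358.75

E[u] = 0.25·√84100 + 0.4·√67600 + 0.2·√8100 + 0.1·√90000 + 0.05·√129600 = 0.25·290 + 0.4·260 + 0.2·90 + 0.1·300 + 0.05·360 = 242.5
CE = (242.5)² = 58806.25
Risk premium = EV − CE = 65165 − 58806.25 = 6358.75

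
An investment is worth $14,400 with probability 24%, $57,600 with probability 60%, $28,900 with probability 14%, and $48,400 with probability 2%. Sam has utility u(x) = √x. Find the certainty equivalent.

E[u] = 0.24·√14400 + 0.6·√57600 + 0.14·√28900 + 0.02·√48400 = 0.24·120 + 0.6·240 + 0.14·170 + 0.02·220 = 201
CE = (201)² = 40401

$40,401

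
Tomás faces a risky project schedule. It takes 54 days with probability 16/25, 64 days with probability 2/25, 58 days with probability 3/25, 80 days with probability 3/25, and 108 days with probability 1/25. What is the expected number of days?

EV = 16/25 × 54 + 2/25 × 64 + 3/25 × 58 + 3/25 × 80 + 1/25 × 108 = 34.56 + 5.12 + 6.96 + 9.6 + 4.32 = 60.56

60.56 days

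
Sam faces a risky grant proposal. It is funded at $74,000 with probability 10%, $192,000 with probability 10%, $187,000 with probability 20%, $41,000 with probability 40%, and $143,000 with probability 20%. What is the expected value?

$109,000

EV = 0.1 × 74000 + 0.1 × 192000 + 0.2 × 187000 + 0.4 × 41000 + 0.2 × 143000 = 7400 + 19200 + 37400 + 16400 + 28600 = 109000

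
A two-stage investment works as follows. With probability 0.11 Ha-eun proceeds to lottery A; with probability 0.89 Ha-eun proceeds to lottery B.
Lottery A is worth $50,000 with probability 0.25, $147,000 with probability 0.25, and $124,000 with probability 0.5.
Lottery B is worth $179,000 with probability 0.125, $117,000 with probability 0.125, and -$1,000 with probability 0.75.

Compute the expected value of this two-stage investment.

$44,500

EV(A) = 0.25 × 50000 + 0.25 × 147000 + 0.5 × 124000 = 12500 + 36750 + 62000 = 111250
EV(B) = 0.125 × 179000 + 0.125 × 117000 + 0.75 × (-1000) = 22375 + 14625 − 750 = 36250
Overall = 0.11 × 111250 + 0.89 × 36250 = 12237.5 + 32262.5 = 44500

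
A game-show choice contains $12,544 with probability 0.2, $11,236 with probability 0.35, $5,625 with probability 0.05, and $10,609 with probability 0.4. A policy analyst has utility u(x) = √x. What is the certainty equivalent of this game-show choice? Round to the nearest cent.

E[u] = 0.2·√12544 + 0.35·√11236 + 0.05·√5625 + 0.4·√10609 = 0.2·112 + 0.35·106 + 0.05·75 + 0.4·103 = 104.45
CE = (104.45)² = 10909.8025

$10,909.80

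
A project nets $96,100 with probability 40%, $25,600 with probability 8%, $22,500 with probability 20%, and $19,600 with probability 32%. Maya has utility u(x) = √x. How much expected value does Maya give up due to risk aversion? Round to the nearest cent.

$6,485.44

E[u] = 0.4·√96100 + 0.08·√25600 + 0.2·√22500 + 0.32·√19600 = 0.4·310 + 0.08·160 + 0.2·150 + 0.32·140 = 211.6
CE = (211.6)² = 44774.56
Risk premium = EV − CE = 51260 − 44774.56 = 6485.44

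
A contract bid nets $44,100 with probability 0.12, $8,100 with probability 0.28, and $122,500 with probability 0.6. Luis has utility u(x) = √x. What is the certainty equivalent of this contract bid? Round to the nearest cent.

$67,808.16

E[u] = 0.12·√44100 + 0.28·√8100 + 0.6·√122500 = 0.12·210 + 0.28·90 + 0.6·350 = 260.4
CE = (260.4)² = 67808.16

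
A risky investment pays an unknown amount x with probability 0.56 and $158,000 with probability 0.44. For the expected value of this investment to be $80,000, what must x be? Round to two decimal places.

x = $18,714.29

0.56·x + 0.44·158000 = 80000
0.56·x = 80000 − 69520 = 10480
x = 10480 / 0.56 = 18714.2857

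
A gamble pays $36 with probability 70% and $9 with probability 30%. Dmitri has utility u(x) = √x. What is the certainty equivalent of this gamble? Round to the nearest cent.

E[u] = 0.7·√36 + 0.3·√9 = 0.7·6 + 0.3·3 = 5.1
CE = (5.1)² = 26.01

$26.01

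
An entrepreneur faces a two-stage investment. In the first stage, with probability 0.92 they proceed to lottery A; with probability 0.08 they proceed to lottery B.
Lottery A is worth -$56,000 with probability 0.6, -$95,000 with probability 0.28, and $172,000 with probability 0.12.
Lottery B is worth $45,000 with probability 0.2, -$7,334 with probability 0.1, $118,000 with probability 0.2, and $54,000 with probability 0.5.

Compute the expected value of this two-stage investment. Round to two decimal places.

EV(A) = 0.6 × (-56000) + 0.28 × (-95000) + 0.12 × 172000 = -33600 − 26600 + 20640 = -39560
EV(B) = 0.2 × 45000 + 0.1 × (-7334) + 0.2 × 118000 + 0.5 × 54000 = 9000 − 733.4 + 23600 + 27000 = 58866.6
Overall = 0.92 × (-39560) + 0.08 × 58866.6 = -36395.2 + 4709.328 = -31685.872

-$31,685.87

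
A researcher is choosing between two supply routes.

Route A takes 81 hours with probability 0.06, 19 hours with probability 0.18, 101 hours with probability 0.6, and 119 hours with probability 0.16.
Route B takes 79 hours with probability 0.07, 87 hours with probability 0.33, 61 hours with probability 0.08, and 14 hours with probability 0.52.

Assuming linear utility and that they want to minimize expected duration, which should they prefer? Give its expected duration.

Route A = 0.06 × 81 + 0.18 × 19 + 0.6 × 101 + 0.16 × 119 = 4.86 + 3.42 + 60.6 + 19.04 = 87.92
Route B = 0.07 × 79 + 0.33 × 87 + 0.08 × 61 + 0.52 × 14 = 5.53 + 28.71 + 4.88 + 7.28 = 46.4

Route B (46.4 hours)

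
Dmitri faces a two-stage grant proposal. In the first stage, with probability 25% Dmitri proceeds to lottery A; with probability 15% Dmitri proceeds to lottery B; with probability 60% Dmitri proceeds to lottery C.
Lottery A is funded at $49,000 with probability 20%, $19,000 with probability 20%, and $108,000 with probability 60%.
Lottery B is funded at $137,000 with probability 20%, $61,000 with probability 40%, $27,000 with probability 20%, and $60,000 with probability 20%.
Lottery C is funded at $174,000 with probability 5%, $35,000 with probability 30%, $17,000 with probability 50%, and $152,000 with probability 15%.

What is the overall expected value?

EV(A) = 0.2 × 49000 + 0.2 × 19000 + 0.6 × 108000 = 9800 + 3800 + 64800 = 78400
EV(B) = 0.2 × 137000 + 0.4 × 61000 + 0.2 × 27000 + 0.2 × 60000 = 27400 + 24400 + 5400 + 12000 = 69200
EV(C) = 0.05 × 174000 + 0.3 × 35000 + 0.5 × 17000 + 0.15 × 152000 = 8700 + 10500 + 8500 + 22800 = 50500
Overall = 0.25 × 78400 + 0.15 × 69200 + 0.6 × 50500 = 19600 + 10380 + 30300 = 60280

$60,280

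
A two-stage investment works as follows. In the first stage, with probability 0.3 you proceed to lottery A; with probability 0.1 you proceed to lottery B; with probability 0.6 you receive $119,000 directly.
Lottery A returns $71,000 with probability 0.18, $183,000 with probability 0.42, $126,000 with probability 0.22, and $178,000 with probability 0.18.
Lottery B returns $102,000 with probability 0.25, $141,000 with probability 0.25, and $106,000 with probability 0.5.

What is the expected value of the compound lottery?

$127,595

EV(A) = 0.18 × 71000 + 0.42 × 183000 + 0.22 × 126000 + 0.18 × 178000 = 12780 + 76860 + 27720 + 32040 = 149400
EV(B) = 0.25 × 102000 + 0.25 × 141000 + 0.5 × 106000 = 25500 + 35250 + 53000 = 113750
Branch C: 119000 (certain)
Overall = 0.3 × 149400 + 0.1 × 113750 + 0.6 × 119000 = 44820 + 11375 + 71400 = 127595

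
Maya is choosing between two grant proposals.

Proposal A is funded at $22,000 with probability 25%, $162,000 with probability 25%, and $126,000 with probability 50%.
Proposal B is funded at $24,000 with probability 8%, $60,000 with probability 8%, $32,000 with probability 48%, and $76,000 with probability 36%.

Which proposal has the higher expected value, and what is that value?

Proposal A = 0.25 × 22000 + 0.25 × 162000 + 0.5 × 126000 = 5500 + 40500 + 63000 = 109000
Proposal B = 0.08 × 24000 + 0.08 × 60000 + 0.48 × 32000 + 0.36 × 76000 = 1920 + 4800 + 15360 + 27360 = 49440

Proposal A ($109,000)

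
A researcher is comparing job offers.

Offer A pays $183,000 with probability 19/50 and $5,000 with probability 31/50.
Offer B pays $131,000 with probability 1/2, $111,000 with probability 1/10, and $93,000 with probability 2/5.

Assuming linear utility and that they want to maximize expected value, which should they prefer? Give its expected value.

Offer A = 19/50 × 183000 + 31/50 × 5000 = 69540 + 3100 = 72640
Offer B = 1/2 × 131000 + 1/10 × 111000 + 2/5 × 93000 = 65500 + 11100 + 37200 = 113800

Offer B ($113,800)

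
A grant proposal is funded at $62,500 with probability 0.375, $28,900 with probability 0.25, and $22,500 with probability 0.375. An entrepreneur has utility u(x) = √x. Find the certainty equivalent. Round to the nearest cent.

$37,056.25

E[u] = 0.375·√62500 + 0.25·√28900 + 0.375·√22500 = 0.375·250 + 0.25·170 + 0.375·150 = 192.5
CE = (192.5)² = 37056.25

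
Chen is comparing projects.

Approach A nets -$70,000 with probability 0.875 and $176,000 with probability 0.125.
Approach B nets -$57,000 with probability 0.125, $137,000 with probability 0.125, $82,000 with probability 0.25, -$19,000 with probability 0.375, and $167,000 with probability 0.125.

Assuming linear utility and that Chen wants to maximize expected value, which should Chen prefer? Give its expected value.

Approach B ($44,250)

Approach A = 0.875 × (-70000) + 0.125 × 176000 = -61250 + 22000 = -39250
Approach B = 0.125 × (-57000) + 0.125 × 137000 + 0.25 × 82000 + 0.375 × (-19000) + 0.125 × 167000 = -7125 + 17125 + 20500 − 7125 + 20875 = 44250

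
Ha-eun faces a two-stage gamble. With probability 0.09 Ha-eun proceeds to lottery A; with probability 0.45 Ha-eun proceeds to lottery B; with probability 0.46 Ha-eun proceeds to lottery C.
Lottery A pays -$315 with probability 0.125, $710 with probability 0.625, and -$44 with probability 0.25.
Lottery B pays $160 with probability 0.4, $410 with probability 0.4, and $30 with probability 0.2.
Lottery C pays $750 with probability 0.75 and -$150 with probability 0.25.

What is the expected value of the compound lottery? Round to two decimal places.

$382.20

EV(A) = 0.125 × (-315) + 0.625 × 710 + 0.25 × (-44) = -39.375 + 443.75 − 11 = 393.375
EV(B) = 0.4 × 160 + 0.4 × 410 + 0.2 × 30 = 64 + 164 + 6 = 234
EV(C) = 0.75 × 750 + 0.25 × (-150) = 562.5 − 37.5 = 525
Overall = 0.09 × 393.375 + 0.45 × 234 + 0.46 × 525 = 35.40375 + 105.3 + 241.5 = 382.20375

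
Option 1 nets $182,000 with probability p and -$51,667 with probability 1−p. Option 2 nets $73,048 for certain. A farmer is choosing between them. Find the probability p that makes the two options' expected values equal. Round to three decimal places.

p·182000 + (1−p)·(-51667) = 73048
233667p − 51667 = 73048
p = (73048 + 51667) / 233667

p = 0.534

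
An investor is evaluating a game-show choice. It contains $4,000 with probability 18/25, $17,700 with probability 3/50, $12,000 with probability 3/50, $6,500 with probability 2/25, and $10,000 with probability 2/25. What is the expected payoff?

$5,982

EV = 18/25 × 4000 + 3/50 × 17700 + 3/50 × 12000 + 2/25 × 6500 + 2/25 × 10000 = 2880 + 1062 + 720 + 520 + 800 = 5982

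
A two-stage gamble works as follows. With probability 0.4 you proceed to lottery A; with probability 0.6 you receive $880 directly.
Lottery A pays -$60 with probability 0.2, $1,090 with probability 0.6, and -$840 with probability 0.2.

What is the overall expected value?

$717.60

EV(A) = 0.2 × (-60) + 0.6 × 1090 + 0.2 × (-840) = -12 + 654 − 168 = 474
Branch B: 880 (certain)
Overall = 0.4 × 474 + 0.6 × 880 = 189.6 + 528 = 717.6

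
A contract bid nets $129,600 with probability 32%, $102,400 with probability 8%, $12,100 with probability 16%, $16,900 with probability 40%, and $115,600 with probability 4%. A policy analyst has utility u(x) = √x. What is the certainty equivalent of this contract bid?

E[u] = 0.32·√129600 + 0.08·√102400 + 0.16·√12100 + 0.4·√16900 + 0.04·√115600 = 0.32·360 + 0.08·320 + 0.16·110 + 0.4·130 + 0.04·340 = 224
CE = (224)² = 50176

$50,176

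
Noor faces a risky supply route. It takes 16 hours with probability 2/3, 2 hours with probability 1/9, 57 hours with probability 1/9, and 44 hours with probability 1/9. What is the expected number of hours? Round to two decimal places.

EV = 2/3 × 16 + 1/9 × 2 + 1/9 × 57 + 1/9 × 44 = 10.6667 + 0.2222 + 6.3333 + 4.8889 = 22.1111

22.11 hours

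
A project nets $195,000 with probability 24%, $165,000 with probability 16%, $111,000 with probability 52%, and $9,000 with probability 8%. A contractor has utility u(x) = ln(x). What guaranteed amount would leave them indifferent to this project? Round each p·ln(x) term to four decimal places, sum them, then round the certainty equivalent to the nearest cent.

E[u] = 0.24·ln(195000) + 0.16·ln(165000) + 0.52·ln(111000) + 0.08·ln(9000) = 2.9234 + 1.9222 + 6.0410 + 0.7284 = 11.6150
CE = e^11.6150 ≈ 110746.60

$110,746.60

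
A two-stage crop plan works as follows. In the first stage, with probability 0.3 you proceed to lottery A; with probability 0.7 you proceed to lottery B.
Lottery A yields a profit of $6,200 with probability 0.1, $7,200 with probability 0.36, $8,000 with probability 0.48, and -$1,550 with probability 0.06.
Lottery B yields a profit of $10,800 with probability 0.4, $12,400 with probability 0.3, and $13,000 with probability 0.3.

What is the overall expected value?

EV(A) = 0.1 × 6200 + 0.36 × 7200 + 0.48 × 8000 + 0.06 × (-1550) = 620 + 2592 + 3840 − 93 = 6959
EV(B) = 0.4 × 10800 + 0.3 × 12400 + 0.3 × 13000 = 4320 + 3720 + 3900 = 11940
Overall = 0.3 × 6959 + 0.7 × 11940 = 2087.7 + 8358 = 10445.7

$10,445.70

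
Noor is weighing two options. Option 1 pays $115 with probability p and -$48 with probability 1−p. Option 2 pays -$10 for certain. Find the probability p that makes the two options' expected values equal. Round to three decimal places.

p = 0.233

p·115 + (1−p)·(-48) = -10
163p − 48 = -10
p = (-10 + 48) / 163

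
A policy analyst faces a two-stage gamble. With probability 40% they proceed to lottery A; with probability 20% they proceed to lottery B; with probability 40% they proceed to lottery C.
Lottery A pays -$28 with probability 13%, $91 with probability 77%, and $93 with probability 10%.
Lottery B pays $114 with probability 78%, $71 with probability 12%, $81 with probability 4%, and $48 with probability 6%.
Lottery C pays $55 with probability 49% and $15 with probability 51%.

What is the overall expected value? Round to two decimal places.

$64.84

EV(A) = 0.13 × (-28) + 0.77 × 91 + 0.1 × 93 = -3.64 + 70.07 + 9.3 = 75.73
EV(B) = 0.78 × 114 + 0.12 × 71 + 0.04 × 81 + 0.06 × 48 = 88.92 + 8.52 + 3.24 + 2.88 = 103.56
EV(C) = 0.49 × 55 + 0.51 × 15 = 26.95 + 7.65 = 34.6
Overall = 0.4 × 75.73 + 0.2 × 103.56 + 0.4 × 34.6 = 30.292 + 20.712 + 13.84 = 64.844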